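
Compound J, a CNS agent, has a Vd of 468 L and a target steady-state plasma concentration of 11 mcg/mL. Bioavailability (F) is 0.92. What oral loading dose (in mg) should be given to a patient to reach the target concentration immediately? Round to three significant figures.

5600 mg

The loading dose fills Vd to the target concentration.
LD = Vd × C / F = 468.0 × 11.00 / 0.92 = 5596 mg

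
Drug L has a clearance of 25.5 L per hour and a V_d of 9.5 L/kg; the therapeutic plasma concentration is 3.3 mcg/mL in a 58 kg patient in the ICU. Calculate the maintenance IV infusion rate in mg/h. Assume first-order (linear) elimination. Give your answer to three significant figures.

R₀ = 25.50 × 3.3 = 84.15 mg/h

84.2 mg/h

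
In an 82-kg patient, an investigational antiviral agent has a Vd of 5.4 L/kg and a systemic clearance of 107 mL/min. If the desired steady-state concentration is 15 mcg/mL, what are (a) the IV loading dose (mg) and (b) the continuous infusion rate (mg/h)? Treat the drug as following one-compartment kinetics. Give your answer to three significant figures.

(a) 6640 mg; (b) 96.3 mg/h

Vd = 5.4 L/kg × 82 kg = 442.8 L
Loading: fill Vd to C_target → 442.8 L × 15 mg/L = 6642 mg
Convert clearance: 107 mL/min × 60 min/h ÷ 1000 mL/L = 6.420 L/h
Maintenance infusion rate = CL × Css = 6.420 × 15 = 96.30 mg/h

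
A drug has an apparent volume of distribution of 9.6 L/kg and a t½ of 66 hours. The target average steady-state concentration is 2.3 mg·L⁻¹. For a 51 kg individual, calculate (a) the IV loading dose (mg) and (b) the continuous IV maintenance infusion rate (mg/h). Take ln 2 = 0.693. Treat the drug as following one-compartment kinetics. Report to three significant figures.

Vd = 9.6 L/kg × 51 kg = 489.6 L
LD = Vd × C = 489.6 × 2.3 = 1126 mg
CL = 0.693 × Vd / t½ = 0.693 × 489.6 / 66 = 5.141 L/h
Infusion rate = CL × Css = 5.141 × 2.3 = 11.82 mg/h

(a) 1130 mg; (b) 11.8 mg/h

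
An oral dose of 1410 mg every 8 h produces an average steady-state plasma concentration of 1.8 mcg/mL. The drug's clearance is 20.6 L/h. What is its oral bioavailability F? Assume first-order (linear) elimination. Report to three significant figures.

F·D/τ = CL·Css at steady state → F = CL·Css·τ / D.
F = 20.6 × 1.8 × 8 / 1410 = 0.210

0.210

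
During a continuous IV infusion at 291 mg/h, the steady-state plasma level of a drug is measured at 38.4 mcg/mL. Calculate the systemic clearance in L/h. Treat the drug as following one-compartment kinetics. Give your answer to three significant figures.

7.58 L/h

At steady state, infusion rate = CL × Css, so CL = rate / Css.
CL = 291 / 38.4 = 7.578 L/h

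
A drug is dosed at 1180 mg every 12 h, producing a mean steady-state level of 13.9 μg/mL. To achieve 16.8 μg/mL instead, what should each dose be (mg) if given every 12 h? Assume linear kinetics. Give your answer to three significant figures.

1430 mg

With linear kinetics, Css is proportional to dose rate (D/τ) at fixed clearance.
D₂ = D₁ × (Css,target / Css,current) = 1180 × 16.8/13.9 = 1426 mg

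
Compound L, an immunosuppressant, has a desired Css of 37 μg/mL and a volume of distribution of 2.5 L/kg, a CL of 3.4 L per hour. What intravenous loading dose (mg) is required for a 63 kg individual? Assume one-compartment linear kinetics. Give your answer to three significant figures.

Total Vd = 2.5 × 63 = 157.5 L
LD = Vd × C = 157.5 × 37.00 = 5828 mg

5830 mg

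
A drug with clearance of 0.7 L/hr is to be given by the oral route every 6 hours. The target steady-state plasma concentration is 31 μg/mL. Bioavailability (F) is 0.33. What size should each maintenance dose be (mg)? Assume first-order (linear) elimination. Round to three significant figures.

D = CL × Css × τ / F = 0.7000 × 31 × 6 / 0.33 = 394.5 mg

395 mg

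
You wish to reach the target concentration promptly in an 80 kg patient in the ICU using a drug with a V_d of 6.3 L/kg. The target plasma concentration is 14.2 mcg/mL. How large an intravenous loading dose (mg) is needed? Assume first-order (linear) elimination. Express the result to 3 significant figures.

7160 mg

Vd = 6.3 L/kg × 80 kg = 504.0 L
LD = Vd × C = 504.0 × 14.20 = 7157 mg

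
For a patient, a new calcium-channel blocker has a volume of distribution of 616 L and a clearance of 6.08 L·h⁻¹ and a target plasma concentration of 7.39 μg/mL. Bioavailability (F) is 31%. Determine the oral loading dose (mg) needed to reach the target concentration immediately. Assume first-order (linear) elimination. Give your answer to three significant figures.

14700 mg

The loading dose fills Vd to the target concentration; clearance is irrelevant here.
LD = Vd × C / F = 616.0 × 7.390 / 0.31 = 14680 mg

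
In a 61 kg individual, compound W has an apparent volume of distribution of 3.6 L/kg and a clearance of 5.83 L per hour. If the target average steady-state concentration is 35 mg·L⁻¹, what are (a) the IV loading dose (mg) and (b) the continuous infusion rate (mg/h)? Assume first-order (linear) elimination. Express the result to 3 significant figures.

(a) 7690 mg; (b) 204 mg/h

Vd = 3.6 L/kg × 61 kg = 219.6 L
Loading dose = Vd × C = 219.6 × 35 = 7686 mg
Maintenance infusion rate = CL × Css = 5.830 × 35 = 204.1 mg/h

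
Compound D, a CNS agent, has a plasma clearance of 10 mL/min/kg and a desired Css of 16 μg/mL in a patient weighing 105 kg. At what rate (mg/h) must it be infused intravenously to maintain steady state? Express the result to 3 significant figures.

CL = 10 mL/min/kg × 105 kg = 1050 mL/min = 1050 × 60/1000 = 63.00 L/h
R₀ = 63.00 × 16 = 1008 mg/h

1010 mg/h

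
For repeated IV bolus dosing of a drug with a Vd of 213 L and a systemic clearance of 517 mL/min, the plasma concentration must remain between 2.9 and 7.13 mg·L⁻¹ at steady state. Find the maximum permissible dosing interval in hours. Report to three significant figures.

6.18 h

CL = 517 mL/min = 517 × 0.06 = 31.02 L/h
k = CL / Vd = 31.02 / 213.0 = 0.1456 h⁻¹
Between IV bolus doses, concentration decays as C = C₀·e^(−kτ), so C_peak/C_trough = e^(kτ).
τ_max = ln(C_peak/C_trough) / k = ln(7.13/2.9) / 0.1456 = 0.8996 / 0.1456 = 6.179 h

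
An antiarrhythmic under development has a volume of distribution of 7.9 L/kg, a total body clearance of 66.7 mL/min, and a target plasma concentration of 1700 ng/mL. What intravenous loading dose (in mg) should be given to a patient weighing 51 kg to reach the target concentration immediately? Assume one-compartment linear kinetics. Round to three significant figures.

Vd(total) = 51 kg × 7.9 L/kg = 402.9 L
C = 1700 ng/mL = 1.700 mg/L
LD = Vd × C = 402.9 × 1.700 = 684.9 mg

685 mg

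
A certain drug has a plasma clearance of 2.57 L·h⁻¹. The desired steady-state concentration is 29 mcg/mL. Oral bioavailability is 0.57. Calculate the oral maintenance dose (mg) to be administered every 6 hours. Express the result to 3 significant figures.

D = CL × Css × τ / F = 2.570 × 29 × 6 / 0.57 = 784.5 mg

785 mg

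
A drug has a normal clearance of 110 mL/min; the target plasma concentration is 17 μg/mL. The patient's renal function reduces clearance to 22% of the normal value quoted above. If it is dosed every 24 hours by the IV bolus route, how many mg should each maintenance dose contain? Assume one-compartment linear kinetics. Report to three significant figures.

CL = 110 mL/min = 110 × 0.06 = 6.600 L/h
Patient clearance = 0.22 × 6.600 = 1.452 L/h
At steady state, dose per interval replaces the amount cleared in that interval: D/τ = CL·Css.
D = CL × Css × τ = 1.452 × 17 × 24 = 592.4 mg

592 mg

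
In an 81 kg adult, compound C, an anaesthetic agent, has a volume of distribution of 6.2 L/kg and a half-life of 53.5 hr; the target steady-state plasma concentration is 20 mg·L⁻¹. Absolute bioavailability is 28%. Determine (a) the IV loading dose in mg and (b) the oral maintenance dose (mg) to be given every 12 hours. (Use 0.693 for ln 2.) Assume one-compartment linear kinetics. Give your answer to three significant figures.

Total Vd = 6.2 × 81 = 502.2 L
LD = Vd × C = 502.2 × 20 = 10040 mg
CL = 0.693 × Vd / t½ = 0.693 × 502.2 / 53.5 = 6.505 L/h
D = CL × Css × τ / F = 6.505 × 20 × 12 / 0.28 = 5576 mg

(a) 10000 mg; (b) 5580 mg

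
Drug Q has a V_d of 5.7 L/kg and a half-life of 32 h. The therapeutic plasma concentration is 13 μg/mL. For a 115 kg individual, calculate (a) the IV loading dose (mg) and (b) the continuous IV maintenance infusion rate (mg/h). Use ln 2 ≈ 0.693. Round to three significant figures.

Vd = 5.7 L/kg × 115 kg = 655.5 L
LD = Vd × C = 655.5 × 13 = 8522 mg
CL = 0.693 × Vd / t½ = 0.693 × 655.5 / 32 = 14.20 L/h
Infusion rate = CL × Css = 14.20 × 13 = 184.6 mg/h

(a) 8520 mg; (b) 185 mg/h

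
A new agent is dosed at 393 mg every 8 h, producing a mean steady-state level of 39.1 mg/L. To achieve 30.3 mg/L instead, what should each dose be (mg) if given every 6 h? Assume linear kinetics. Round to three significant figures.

For first-order elimination, Css ∝ F·D/(CL·τ); F and CL are unchanged, so Css ∝ D/τ.
D₂ = D₁ × (Css,target / Css,current) × (τ₂/τ₁) = 393 × (30.3/39.1) × (6/8) = 228.4 mg

228 mg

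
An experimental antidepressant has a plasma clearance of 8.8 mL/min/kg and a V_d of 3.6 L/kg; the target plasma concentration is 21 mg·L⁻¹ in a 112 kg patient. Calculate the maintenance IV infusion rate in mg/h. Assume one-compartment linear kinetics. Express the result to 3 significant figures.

1240 mg/h

CL = 8.8 mL/min/kg × 112 kg = 985.6 mL/min = 985.6 × 60/1000 = 59.14 L/h
R₀ = 59.14 × 21 = 1242 mg/h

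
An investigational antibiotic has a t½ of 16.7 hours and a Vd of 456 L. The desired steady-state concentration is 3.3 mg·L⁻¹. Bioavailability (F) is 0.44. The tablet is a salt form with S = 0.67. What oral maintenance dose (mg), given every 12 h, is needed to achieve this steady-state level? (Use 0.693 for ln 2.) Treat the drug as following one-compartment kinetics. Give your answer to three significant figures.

2540 mg

k = 0.693/16.7 = 0.04150 h⁻¹, so CL = k·Vd = 0.04150 × 456.0 = 18.92 L/h
D = CL × Css × τ / F / S = 18.92 × 3.3 × 12 / 0.44 / 0.67 = 2541 mg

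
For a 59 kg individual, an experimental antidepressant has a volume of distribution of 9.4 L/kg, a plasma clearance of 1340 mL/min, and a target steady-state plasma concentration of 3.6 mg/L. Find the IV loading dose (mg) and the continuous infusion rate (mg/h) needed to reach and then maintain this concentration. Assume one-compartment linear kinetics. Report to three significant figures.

(a) 2000 mg; (b) 289 mg/h

Vd(total) = 59 kg × 9.4 L/kg = 554.6 L
Loading: fill Vd to C_target → 554.6 L × 3.6 mg/L = 1997 mg
CL = 1340 mL/min = 1340 × 0.06 = 80.40 L/h
Maintenance infusion rate = CL × Css = 80.40 × 3.6 = 289.4 mg/h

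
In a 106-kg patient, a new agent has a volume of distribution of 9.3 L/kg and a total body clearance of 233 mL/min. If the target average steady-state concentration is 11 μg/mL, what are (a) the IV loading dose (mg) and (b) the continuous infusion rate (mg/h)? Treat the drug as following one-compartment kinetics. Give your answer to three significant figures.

(a) 10800 mg; (b) 154 mg/h

Total Vd = 9.3 × 106 = 985.8 L
Loading dose = Vd × C = 985.8 × 11 = 10840 mg
CL = 233 mL/min × 60/1000 = 13.98 L/h
Maintenance: replace elimination → rate = CL × Css = 13.98 × 11 = 153.8 mg/h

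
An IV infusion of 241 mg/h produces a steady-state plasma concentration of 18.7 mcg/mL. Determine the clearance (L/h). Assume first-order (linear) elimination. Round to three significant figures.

At steady state, infusion rate = CL × Css, so CL = rate / Css.
CL = 241 / 18.7 = 12.89 L/h

12.9 L/h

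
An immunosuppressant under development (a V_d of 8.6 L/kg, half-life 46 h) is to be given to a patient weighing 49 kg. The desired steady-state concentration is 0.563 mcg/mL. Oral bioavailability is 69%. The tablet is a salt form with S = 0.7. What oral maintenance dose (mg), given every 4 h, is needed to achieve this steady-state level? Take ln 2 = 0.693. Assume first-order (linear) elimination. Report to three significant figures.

29.6 mg

Vd = 8.6 L/kg × 49 kg = 421.4 L
CL = 0.693 × Vd / t½ = 0.693 × 421.4 / 46 = 6.348 L/h
D = CL × Css × τ / F / S = 6.348 × 0.563 × 4 / 0.69 / 0.7 = 29.60 mg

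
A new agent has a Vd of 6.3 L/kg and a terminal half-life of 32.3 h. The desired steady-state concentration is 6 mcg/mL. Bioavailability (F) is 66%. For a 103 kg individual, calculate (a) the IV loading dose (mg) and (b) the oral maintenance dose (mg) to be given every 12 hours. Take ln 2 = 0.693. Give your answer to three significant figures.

Vd(total) = 103 kg × 6.3 L/kg = 648.9 L
LD = Vd × C = 648.9 × 6 = 3893 mg
CL = 0.693 × Vd / t½ = 0.693 × 648.9 / 32.3 = 13.92 L/h
D = CL × Css × τ / F = 13.92 × 6 × 12 / 0.66 = 1519 mg

(a) 3890 mg; (b) 1520 mg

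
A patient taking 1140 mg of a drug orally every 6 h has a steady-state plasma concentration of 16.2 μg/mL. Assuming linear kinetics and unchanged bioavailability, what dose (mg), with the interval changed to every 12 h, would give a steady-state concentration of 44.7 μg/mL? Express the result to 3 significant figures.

With linear kinetics, Css is proportional to dose rate (D/τ) at fixed clearance.
D₂ = D₁ × (Css,target / Css,current) × (τ₂/τ₁) = 1140 × (44.7/16.2) × (12/6) = 6291 mg

6290 mg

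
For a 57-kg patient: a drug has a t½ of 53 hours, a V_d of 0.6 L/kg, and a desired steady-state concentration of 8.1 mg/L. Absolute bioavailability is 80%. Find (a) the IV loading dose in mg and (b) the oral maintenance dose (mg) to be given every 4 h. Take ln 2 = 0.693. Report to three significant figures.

(a) 277 mg; (b) 18.1 mg

Vd(total) = 57 kg × 0.6 L/kg = 34.20 L
LD = Vd × C = 34.20 × 8.1 = 277.0 mg
CL = 0.693 × Vd / t½ = 0.693 × 34.20 / 53 = 0.4472 L/h
D = CL × Css × τ / F = 0.4472 × 8.1 × 4 / 0.8 = 18.11 mg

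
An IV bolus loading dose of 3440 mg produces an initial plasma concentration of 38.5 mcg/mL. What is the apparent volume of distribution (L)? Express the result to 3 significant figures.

89.4 L

Immediately after an IV bolus, C₀ = Dose / Vd, so Vd = Dose / C₀.
Vd = 3440 / 38.5 = 89.35 L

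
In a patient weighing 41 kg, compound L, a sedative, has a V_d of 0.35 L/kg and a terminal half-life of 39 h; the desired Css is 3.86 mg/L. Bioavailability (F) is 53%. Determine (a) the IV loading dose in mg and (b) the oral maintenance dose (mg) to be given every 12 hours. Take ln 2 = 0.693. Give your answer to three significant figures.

(a) 55.4 mg; (b) 22.3 mg

Vd(total) = 41 kg × 0.35 L/kg = 14.35 L
LD = Vd × C = 14.35 × 3.86 = 55.39 mg
CL = 0.693 × Vd / t½ = 0.693 × 14.35 / 39 = 0.2550 L/h
D = CL × Css × τ / F = 0.2550 × 3.86 × 12 / 0.53 = 22.29 mg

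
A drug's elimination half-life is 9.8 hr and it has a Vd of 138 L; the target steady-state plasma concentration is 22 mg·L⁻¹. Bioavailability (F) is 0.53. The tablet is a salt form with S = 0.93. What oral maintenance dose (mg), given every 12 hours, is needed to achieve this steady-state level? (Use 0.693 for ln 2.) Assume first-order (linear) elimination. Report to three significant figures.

CL = 0.693 × Vd / t½ = 0.693 × 138.0 / 9.8 = 9.759 L/h
D = CL × Css × τ / F / S = 9.759 × 22 × 12 / 0.53 / 0.93 = 5227 mg

5230 mg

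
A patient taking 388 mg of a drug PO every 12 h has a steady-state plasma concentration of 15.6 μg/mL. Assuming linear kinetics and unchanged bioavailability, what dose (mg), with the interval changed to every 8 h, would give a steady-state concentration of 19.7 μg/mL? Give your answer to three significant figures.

327 mg

For first-order elimination, Css ∝ F·D/(CL·τ); F and CL are unchanged, so Css ∝ D/τ.
D₂ = D₁ × (Css,target / Css,current) × (τ₂/τ₁) = 388 × (19.7/15.6) × (8/12) = 326.6 mg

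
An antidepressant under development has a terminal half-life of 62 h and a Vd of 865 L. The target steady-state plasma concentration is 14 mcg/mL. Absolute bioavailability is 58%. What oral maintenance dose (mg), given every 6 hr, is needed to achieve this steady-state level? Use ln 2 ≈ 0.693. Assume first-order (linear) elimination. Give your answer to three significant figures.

k = 0.693/62 = 0.01118 h⁻¹, so CL = k·Vd = 0.01118 × 865.0 = 9.671 L/h
D = CL × Css × τ / F = 9.671 × 14 × 6 / 0.58 = 1401 mg

1400 mg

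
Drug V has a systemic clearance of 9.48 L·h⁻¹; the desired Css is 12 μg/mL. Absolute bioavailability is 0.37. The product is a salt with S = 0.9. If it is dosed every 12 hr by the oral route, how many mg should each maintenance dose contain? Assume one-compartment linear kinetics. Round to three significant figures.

4100 mg

D = CL × Css × τ / F / S = 9.480 × 12 × 12 / 0.37 / 0.9 = 4099 mg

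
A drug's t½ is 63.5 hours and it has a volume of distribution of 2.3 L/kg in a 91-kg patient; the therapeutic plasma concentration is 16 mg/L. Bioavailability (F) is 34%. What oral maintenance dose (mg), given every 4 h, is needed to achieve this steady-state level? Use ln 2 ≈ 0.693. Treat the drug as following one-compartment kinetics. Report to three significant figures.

430 mg

Vd = 2.3 L/kg × 91 kg = 209.3 L
CL = ln 2 · Vd / t½ = 0.693 × 209.3 / 63.5 = 2.284 L/h
D = CL × Css × τ / F = 2.284 × 16 × 4 / 0.34 = 429.9 mg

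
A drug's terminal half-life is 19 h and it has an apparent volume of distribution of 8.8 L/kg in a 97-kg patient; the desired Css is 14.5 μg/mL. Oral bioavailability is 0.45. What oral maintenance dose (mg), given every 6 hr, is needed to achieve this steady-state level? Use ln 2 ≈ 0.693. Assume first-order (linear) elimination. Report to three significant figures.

6020 mg

Vd = 8.8 L/kg × 97 kg = 853.6 L
CL = 0.693 × Vd / t½ = 0.693 × 853.6 / 19 = 31.13 L/h
D = CL × Css × τ / F = 31.13 × 14.5 × 6 / 0.45 = 6018 mg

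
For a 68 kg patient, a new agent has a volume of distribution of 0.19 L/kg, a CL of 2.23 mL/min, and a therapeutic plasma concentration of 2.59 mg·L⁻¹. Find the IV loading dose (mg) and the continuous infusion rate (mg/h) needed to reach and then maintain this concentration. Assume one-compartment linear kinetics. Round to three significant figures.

Total Vd = 0.19 × 68 = 12.92 L
Loading: fill Vd to C_target → 12.92 L × 2.59 mg/L = 33.46 mg
CL = 2.23 mL/min = 2.23 × 0.06 = 0.1338 L/h
Infusion rate = 0.1338 L/h × 2.59 mg/L = 0.3465 mg/h

(a) 33.5 mg; (b) 0.347 mg/h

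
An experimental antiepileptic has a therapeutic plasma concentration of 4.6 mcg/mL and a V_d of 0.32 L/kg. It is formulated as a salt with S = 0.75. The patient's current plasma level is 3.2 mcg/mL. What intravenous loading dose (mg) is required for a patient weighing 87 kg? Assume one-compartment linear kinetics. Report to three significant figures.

Vd(total) = 87 kg × 0.32 L/kg = 27.84 L
Concentration deficit ΔC = 4.6 − 3.2 = 1.400 mg/L
LD = Vd × ΔC / S = 27.84 × 1.400 / 0.75 = 51.97 mg

52.0 mg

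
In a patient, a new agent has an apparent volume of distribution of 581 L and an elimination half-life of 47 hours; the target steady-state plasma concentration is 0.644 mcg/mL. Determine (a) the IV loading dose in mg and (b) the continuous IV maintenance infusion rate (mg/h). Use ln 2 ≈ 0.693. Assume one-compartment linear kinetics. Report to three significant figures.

(a) 374 mg; (b) 5.52 mg/h

LD = Vd × C = 581.0 × 0.644 = 374.2 mg
CL = 0.693 × Vd / t½ = 0.693 × 581.0 / 47 = 8.567 L/h
Infusion rate = CL × Css = 8.567 × 0.644 = 5.517 mg/h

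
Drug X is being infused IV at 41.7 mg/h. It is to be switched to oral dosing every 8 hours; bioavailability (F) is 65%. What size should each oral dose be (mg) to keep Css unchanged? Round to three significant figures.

To maintain the same Css, the systemic dosing rate must be unchanged: F·D/τ = infusion rate.
D = rate × τ / F = 41.7 × 8 / 0.65 = 513.2 mg

513 mg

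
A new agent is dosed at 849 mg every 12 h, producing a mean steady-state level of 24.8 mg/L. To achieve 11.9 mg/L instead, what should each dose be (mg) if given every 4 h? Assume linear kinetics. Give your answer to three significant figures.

136 mg

With linear kinetics, Css is proportional to dose rate (D/τ) at fixed clearance.
D₂ = D₁ × (Css,target / Css,current) × (τ₂/τ₁) = 849 × (11.9/24.8) × (4/12) = 135.8 mg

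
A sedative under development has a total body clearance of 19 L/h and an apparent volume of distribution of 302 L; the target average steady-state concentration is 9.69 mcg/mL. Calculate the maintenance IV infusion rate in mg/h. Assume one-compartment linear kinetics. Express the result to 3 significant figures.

184 mg/h

At steady state, infusion rate equals elimination rate: rate in = CL × Css.
Rate = CL × Css = 19.00 × 9.69 = 184.1 mg/h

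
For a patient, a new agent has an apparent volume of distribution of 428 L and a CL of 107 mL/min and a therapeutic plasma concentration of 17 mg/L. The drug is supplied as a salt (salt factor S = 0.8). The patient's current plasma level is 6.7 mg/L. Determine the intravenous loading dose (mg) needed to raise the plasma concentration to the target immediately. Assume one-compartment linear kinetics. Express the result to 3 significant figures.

LD is governed by Vd — clearance does not enter the loading-dose calculation.
Concentration deficit ΔC = 17 − 6.7 = 10.30 mg/L
LD = Vd × ΔC / S = 428.0 × 10.30 / 0.8 = 5511 mg

5510 mg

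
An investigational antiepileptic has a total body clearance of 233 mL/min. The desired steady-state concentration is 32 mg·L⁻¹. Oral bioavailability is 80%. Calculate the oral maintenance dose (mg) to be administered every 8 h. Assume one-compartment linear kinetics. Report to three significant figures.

4470 mg

Convert clearance: 233 mL/min × 60 min/h ÷ 1000 mL/L = 13.98 L/h
D = CL × Css × τ / F = 13.98 × 32 × 8 / 0.8 = 4474 mg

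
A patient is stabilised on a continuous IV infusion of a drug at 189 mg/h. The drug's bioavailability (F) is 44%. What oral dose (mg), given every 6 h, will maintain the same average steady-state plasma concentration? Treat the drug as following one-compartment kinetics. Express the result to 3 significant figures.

To maintain the same Css, the systemic dosing rate must be unchanged: F·D/τ = infusion rate.
D = rate × τ / F = 189 × 6 / 0.44 = 2577 mg

2580 mg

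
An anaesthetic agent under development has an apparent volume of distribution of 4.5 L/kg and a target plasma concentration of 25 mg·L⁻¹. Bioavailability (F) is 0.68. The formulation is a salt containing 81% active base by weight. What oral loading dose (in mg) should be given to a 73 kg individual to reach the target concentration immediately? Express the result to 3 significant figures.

14900 mg

Total Vd = 4.5 × 73 = 328.5 L
The loading dose fills Vd to the target concentration.
LD = Vd × C / F / S = 328.5 × 25.00 / 0.68 / 0.81 = 14910 mg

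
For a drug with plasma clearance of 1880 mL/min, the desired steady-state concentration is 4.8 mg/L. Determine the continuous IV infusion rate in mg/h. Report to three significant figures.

541 mg/h

CL = 1880 mL/min × 60/1000 = 112.8 L/h
Infusion rate = CL · Css = 112.8 L/h × 4.8 mg/L = 541.4 mg/h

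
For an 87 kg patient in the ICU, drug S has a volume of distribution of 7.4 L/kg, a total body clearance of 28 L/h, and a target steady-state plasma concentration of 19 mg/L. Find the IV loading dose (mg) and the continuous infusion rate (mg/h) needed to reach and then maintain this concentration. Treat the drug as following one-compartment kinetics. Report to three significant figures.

Vd = 7.4 L/kg × 87 kg = 643.8 L
LD = Vd · C_target = 643.8 × 19 = 12230 mg
Maintenance: replace elimination → rate = CL × Css = 28.00 × 19 = 532.0 mg/h

(a) 12200 mg; (b) 532 mg/h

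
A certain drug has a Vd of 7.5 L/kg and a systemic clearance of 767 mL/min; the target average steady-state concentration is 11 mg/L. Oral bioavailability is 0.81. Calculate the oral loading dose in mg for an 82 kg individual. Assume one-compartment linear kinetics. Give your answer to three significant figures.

8350 mg

Vd = 7.5 L/kg × 82 kg = 615.0 L
LD = Vd × C / F = 615.0 × 11.00 / 0.81 = 8352 mg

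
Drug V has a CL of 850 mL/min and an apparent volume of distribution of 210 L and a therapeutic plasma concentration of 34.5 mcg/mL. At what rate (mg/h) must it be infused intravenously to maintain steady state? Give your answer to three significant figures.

CL = 850 mL/min × 60/1000 = 51.00 L/h
Infusion rate = CL · Css = 51.00 L/h × 34.5 mg/L = 1760 mg/h

1760 mg/h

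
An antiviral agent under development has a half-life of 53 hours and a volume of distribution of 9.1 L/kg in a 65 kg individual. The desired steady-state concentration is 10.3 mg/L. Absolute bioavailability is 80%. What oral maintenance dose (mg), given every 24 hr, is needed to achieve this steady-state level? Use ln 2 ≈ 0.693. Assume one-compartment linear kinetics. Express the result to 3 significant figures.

2390 mg

Total Vd = 9.1 × 65 = 591.5 L
CL = 0.693 × Vd / t½ = 0.693 × 591.5 / 53 = 7.734 L/h
D = CL × Css × τ / F = 7.734 × 10.3 × 24 / 0.8 = 2390 mg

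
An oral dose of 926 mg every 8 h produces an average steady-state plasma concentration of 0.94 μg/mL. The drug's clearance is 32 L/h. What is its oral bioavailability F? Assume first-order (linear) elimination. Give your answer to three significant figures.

F·D/τ = CL·Css at steady state → F = CL·Css·τ / D.
F = 32 × 0.94 × 8 / 926 = 0.260

0.260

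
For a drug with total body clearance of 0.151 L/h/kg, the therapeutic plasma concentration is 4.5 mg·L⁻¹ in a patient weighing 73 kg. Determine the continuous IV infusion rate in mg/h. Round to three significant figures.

CL = 0.151 L/h/kg × 73 kg = 11.02 L/h
R₀ = 11.02 × 4.5 = 49.59 mg/h

49.6 mg/h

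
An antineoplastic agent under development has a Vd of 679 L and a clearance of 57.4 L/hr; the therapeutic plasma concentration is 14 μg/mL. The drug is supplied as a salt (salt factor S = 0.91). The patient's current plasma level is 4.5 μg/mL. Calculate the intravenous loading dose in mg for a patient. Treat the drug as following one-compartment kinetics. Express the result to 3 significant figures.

Concentration deficit ΔC = 14 − 4.5 = 9.500 mg/L
LD = Vd × ΔC / S = 679.0 × 9.500 / 0.91 = 7088 mg

7090 mg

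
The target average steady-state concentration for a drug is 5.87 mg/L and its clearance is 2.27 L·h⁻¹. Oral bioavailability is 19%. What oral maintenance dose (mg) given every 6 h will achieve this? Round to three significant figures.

421 mg

At steady state, dose per interval replaces the amount cleared in that interval: F·D/τ = CL·Css.
D = CL × Css × τ / F = 2.270 × 5.87 × 6 / 0.19 = 420.8 mg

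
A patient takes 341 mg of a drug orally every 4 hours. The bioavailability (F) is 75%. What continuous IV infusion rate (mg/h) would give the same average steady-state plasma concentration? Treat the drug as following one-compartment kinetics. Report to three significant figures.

Equivalent systemic input: infusion rate = F·D/τ.
Rate = 0.75 × 341 / 4 = 63.94 mg/h

63.9 mg/h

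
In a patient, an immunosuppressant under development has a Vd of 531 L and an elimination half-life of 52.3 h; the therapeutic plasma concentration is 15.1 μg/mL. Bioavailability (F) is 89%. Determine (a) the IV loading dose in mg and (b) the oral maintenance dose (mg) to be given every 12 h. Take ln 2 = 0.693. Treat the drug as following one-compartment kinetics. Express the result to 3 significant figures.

(a) 8020 mg; (b) 1430 mg

LD = Vd × C = 531.0 × 15.1 = 8018 mg
CL = 0.693 × Vd / t½ = 0.693 × 531.0 / 52.3 = 7.036 L/h
D = CL × Css × τ / F = 7.036 × 15.1 × 12 / 0.89 = 1432 mg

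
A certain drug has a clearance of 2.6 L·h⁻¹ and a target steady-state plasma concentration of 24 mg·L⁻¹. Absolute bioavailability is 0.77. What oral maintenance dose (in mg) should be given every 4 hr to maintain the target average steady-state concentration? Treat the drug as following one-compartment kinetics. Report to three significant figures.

324 mg

At steady state, dose per interval replaces the amount cleared in that interval: F·D/τ = CL·Css.
D = CL × Css × τ / F = 2.600 × 24 × 4 / 0.77 = 324.2 mg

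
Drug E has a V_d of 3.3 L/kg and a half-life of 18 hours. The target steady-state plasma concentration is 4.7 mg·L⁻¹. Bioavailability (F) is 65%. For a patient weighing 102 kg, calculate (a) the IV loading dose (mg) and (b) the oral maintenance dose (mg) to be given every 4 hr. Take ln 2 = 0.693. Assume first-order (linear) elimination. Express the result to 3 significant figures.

(a) 1580 mg; (b) 375 mg

Total Vd = 3.3 × 102 = 336.6 L
LD = Vd × C = 336.6 × 4.7 = 1582 mg
CL = 0.693 × Vd / t½ = 0.693 × 336.6 / 18 = 12.96 L/h
D = CL × Css × τ / F = 12.96 × 4.7 × 4 / 0.65 = 374.8 mg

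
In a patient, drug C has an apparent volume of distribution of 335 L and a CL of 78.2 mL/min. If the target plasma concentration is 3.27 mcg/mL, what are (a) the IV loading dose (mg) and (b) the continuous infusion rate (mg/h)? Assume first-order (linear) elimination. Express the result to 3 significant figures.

Loading: fill Vd to C_target → 335.0 L × 3.27 mg/L = 1095 mg
CL = 78.2 mL/min = 78.2 × 0.06 = 4.692 L/h
Maintenance: replace elimination → rate = CL × Css = 4.692 × 3.27 = 15.34 mg/h

(a) 1100 mg; (b) 15.3 mg/h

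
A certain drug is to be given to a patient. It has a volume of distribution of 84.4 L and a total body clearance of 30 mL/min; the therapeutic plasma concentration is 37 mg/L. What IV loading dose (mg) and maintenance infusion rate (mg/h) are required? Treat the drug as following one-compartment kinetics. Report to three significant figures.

(a) 3120 mg; (b) 66.6 mg/h

Loading dose = Vd × C = 84.40 × 37 = 3123 mg
CL = 30 mL/min × 60/1000 = 1.800 L/h
Maintenance: replace elimination → rate = CL × Css = 1.800 × 37 = 66.60 mg/h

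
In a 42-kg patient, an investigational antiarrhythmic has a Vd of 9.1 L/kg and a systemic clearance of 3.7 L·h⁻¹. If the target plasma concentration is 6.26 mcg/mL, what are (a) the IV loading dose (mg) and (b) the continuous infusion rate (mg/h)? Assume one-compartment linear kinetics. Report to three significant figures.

(a) 2390 mg; (b) 23.2 mg/h

Vd(total) = 42 kg × 9.1 L/kg = 382.2 L
Loading dose = Vd × C = 382.2 × 6.26 = 2393 mg
Infusion rate = 3.700 L/h × 6.26 mg/L = 23.16 mg/h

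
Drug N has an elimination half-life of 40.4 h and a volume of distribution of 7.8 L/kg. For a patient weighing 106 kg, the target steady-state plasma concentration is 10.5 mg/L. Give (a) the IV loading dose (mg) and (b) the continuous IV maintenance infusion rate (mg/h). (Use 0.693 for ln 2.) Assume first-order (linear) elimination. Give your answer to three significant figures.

(a) 8680 mg; (b) 149 mg/h

Vd(total) = 106 kg × 7.8 L/kg = 826.8 L
LD = Vd × C = 826.8 × 10.5 = 8681 mg
CL = 0.693 × Vd / t½ = 0.693 × 826.8 / 40.4 = 14.18 L/h
Infusion rate = CL × Css = 14.18 × 10.5 = 148.9 mg/h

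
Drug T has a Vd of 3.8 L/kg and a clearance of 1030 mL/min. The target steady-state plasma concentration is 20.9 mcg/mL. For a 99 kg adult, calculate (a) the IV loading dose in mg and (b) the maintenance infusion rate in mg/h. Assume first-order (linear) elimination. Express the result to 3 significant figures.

Vd(total) = 99 kg × 3.8 L/kg = 376.2 L
LD = Vd · C_target = 376.2 × 20.9 = 7863 mg
CL = 1030 mL/min = 1030 × 0.06 = 61.80 L/h
Infusion rate = 61.80 L/h × 20.9 mg/L = 1292 mg/h

(a) 7860 mg; (b) 1290 mg/h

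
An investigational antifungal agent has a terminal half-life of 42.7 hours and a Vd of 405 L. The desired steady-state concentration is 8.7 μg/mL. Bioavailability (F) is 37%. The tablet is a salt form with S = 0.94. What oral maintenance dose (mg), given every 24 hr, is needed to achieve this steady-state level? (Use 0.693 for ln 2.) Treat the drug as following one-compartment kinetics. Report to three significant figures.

3950 mg

CL = ln 2 · Vd / t½ = 0.693 × 405.0 / 42.7 = 6.573 L/h
D = CL × Css × τ / F / S = 6.573 × 8.7 × 24 / 0.37 / 0.94 = 3946 mg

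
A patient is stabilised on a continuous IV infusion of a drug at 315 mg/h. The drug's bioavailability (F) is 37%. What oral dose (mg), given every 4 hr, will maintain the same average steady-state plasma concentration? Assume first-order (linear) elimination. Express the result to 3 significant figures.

3410 mg

To maintain the same Css, the systemic dosing rate must be unchanged: F·D/τ = infusion rate.
D = rate × τ / F = 315 × 4 / 0.37 = 3405 mg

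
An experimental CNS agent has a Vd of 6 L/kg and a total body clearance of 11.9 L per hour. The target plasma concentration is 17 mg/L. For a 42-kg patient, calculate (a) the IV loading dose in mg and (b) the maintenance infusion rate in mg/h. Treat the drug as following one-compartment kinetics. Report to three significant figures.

Vd(total) = 42 kg × 6 L/kg = 252.0 L
Loading: fill Vd to C_target → 252.0 L × 17 mg/L = 4284 mg
Maintenance infusion rate = CL × Css = 11.90 × 17 = 202.3 mg/h

(a) 4280 mg; (b) 202 mg/h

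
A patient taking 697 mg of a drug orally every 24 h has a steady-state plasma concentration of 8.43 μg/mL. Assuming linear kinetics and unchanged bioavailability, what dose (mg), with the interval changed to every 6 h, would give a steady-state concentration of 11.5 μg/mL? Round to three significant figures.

With linear kinetics, Css is proportional to dose rate (D/τ) at fixed clearance.
D₂ = D₁ × (Css,target / Css,current) × (τ₂/τ₁) = 697 × (11.5/8.43) × (6/24) = 237.7 mg

238 mg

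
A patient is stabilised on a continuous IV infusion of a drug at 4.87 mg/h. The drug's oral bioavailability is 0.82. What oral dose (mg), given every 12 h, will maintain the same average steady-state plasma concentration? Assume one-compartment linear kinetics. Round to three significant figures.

To maintain the same Css, the systemic dosing rate must be unchanged: F·D/τ = infusion rate.
D = rate × τ / F = 4.87 × 12 / 0.82 = 71.27 mg

71.3 mg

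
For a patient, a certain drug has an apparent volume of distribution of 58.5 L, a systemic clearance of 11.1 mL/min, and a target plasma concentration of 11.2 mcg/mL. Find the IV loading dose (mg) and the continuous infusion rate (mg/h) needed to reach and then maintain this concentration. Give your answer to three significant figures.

Loading: fill Vd to C_target → 58.50 L × 11.2 mg/L = 655.2 mg
CL = 11.1 mL/min = 11.1 × 0.06 = 0.6660 L/h
Infusion rate = 0.6660 L/h × 11.2 mg/L = 7.459 mg/h

(a) 655 mg; (b) 7.46 mg/h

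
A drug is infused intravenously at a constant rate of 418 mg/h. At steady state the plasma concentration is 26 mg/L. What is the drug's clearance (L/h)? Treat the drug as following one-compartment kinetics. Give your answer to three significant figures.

16.1 L/h

At steady state, infusion rate = CL × Css, so CL = rate / Css.
CL = 418 / 26 = 16.08 L/h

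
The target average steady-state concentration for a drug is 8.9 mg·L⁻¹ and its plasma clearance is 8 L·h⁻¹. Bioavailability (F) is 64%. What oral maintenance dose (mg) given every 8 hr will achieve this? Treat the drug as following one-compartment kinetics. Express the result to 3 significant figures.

D = CL × Css × τ / F = 8.000 × 8.9 × 8 / 0.64 = 890.0 mg

890 mg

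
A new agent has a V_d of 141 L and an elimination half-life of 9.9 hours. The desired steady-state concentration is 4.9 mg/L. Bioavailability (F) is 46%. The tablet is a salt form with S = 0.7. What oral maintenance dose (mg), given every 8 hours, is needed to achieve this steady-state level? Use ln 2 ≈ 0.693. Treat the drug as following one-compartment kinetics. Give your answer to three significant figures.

1200 mg

k = 0.693/9.9 = 0.07000 h⁻¹, so CL = k·Vd = 0.07000 × 141.0 = 9.870 L/h
D = CL × Css × τ / F / S = 9.870 × 4.9 × 8 / 0.46 / 0.7 = 1202 mg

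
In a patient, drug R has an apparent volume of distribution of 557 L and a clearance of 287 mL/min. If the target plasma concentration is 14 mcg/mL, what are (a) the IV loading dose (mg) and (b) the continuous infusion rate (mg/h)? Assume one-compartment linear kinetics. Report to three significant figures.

LD = Vd · C_target = 557.0 × 14 = 7798 mg
Convert clearance: 287 mL/min × 60 min/h ÷ 1000 mL/L = 17.22 L/h
Infusion rate = 17.22 L/h × 14 mg/L = 241.1 mg/h

(a) 7800 mg; (b) 241 mg/h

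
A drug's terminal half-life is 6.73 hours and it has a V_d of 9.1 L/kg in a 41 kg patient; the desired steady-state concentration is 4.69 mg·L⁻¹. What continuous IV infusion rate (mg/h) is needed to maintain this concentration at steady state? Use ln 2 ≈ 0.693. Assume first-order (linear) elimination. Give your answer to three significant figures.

Vd(total) = 41 kg × 9.1 L/kg = 373.1 L
CL = ln 2 · Vd / t½ = 0.693 × 373.1 / 6.73 = 38.42 L/h
Infusion rate = CL × Css = 38.42 × 4.69 = 180.2 mg/h

180 mg/h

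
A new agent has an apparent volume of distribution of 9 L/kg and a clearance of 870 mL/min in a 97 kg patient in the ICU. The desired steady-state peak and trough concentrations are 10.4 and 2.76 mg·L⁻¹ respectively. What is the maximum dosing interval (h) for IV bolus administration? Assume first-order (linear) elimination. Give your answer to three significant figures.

22.2 h

Vd(total) = 97 kg × 9 L/kg = 873.0 L
CL = 870 mL/min = 870 × 0.06 = 52.20 L/h
k = CL / Vd = 52.20 / 873.0 = 0.05979 h⁻¹
Between IV bolus doses, concentration decays as C = C₀·e^(−kτ), so C_peak/C_trough = e^(kτ).
τ_max = ln(C_peak/C_trough) / k = ln(10.4/2.76) / 0.05979 = 1.327 / 0.05979 = 22.19 h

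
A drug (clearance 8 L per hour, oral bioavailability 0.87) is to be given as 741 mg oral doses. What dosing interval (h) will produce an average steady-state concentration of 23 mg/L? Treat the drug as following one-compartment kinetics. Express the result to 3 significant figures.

F·D/τ = CL·Css → τ = F·D / (CL·Css).
τ = 0.87 × 741 / (8 × 23) = 3.504 h

3.50 h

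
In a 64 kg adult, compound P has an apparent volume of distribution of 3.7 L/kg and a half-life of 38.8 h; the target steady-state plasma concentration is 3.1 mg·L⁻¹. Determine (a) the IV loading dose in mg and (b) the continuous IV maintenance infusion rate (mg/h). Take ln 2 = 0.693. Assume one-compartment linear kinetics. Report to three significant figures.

Vd = 3.7 L/kg × 64 kg = 236.8 L
LD = Vd × C = 236.8 × 3.1 = 734.1 mg
CL = 0.693 × Vd / t½ = 0.693 × 236.8 / 38.8 = 4.229 L/h
Infusion rate = CL × Css = 4.229 × 3.1 = 13.11 mg/h

(a) 734 mg; (b) 13.1 mg/h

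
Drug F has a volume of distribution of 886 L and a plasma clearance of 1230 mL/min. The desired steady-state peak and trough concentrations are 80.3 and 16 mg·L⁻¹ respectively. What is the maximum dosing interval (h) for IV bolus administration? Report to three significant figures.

CL = 1230 mL/min × 60/1000 = 73.80 L/h
k = CL / Vd = 73.80 / 886.0 = 0.08330 h⁻¹
Between IV bolus doses, concentration decays as C = C₀·e^(−kτ), so C_peak/C_trough = e^(kτ).
τ_max = ln(C_peak/C_trough) / k = ln(80.3/16) / 0.08330 = 1.613 / 0.08330 = 19.36 h

19.4 h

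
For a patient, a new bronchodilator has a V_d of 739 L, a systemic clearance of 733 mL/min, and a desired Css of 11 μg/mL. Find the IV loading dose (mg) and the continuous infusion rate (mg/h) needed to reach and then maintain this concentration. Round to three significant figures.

Loading dose = Vd × C = 739.0 × 11 = 8129 mg
CL = 733 mL/min × 60/1000 = 43.98 L/h
Maintenance: replace elimination → rate = CL × Css = 43.98 × 11 = 483.8 mg/h

(a) 8130 mg; (b) 484 mg/h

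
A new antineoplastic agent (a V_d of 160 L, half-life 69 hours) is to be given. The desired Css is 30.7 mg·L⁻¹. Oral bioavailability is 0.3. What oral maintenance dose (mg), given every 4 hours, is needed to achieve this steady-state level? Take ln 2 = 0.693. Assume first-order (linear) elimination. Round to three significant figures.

CL = ln 2 · Vd / t½ = 0.693 × 160.0 / 69 = 1.607 L/h
D = CL × Css × τ / F = 1.607 × 30.7 × 4 / 0.3 = 657.8 mg

658 mg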